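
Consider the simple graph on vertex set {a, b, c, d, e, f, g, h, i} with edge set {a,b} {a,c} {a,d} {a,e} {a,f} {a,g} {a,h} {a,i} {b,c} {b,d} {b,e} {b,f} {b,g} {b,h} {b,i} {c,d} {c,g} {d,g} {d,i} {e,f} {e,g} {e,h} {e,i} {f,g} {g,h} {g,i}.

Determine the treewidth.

A width-4 tree decomposition is:
Bags: B1 = {a, b, e, g, i}  B2 = {a, b, e, f, g}  B3 = {a, b, d, g, i}  B4 = {a, b, c, d, g}  B5 = {a, b, e, g, h}
Tree: B1–B2, B1–B3, B3–B4, B2–B5
Each bag holds 5 vertices, so the decomposition has width 4, which upper-bounds the treewidth. For the lower bound, the 5 vertices {a, b, c, d, g} are pairwise adjacent, and any tree decomposition puts a clique entirely inside one bag — forcing width ≥ 4. Hence tw(G) = 4 exactly.

4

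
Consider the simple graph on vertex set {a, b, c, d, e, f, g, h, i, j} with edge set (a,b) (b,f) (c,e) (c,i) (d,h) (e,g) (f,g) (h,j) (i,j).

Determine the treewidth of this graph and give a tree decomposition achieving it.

Treewidth 1.
One optimal decomposition is:
Bags: B1 = {a, b}  B2 = {b, f}  B3 = {f, g}  B4 = {e, g}  B5 = {c, e}  B6 = {c, i}  B7 = {i, j}  B8 = {h, j}  B9 = {d, h}
Tree: B1–B2, B2–B3, B3–B4, B4–B5, B5–B6, B6–B7, B7–B8, B8–B9

Each bag holds 2 vertices, so the decomposition has width 1, which upper-bounds the treewidth. Since G has at least one edge (e.g. a–b), it is not an edgeless graph, so tw(G) ≥ 1. Hence tw(G) = 1 exactly.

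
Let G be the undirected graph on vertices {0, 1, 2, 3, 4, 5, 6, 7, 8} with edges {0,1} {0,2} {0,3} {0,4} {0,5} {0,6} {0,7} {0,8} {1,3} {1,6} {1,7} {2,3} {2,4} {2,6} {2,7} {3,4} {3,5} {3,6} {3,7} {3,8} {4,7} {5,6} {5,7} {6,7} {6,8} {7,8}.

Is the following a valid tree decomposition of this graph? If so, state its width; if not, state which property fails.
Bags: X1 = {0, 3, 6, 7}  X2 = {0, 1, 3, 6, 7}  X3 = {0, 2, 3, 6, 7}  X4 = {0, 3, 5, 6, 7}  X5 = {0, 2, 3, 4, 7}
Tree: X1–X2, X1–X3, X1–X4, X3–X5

A tree decomposition must satisfy three properties: every vertex lies in some bag; for every edge, both endpoints lie together in some bag; and for every vertex, the bags containing it form a connected subtree. Here vertex 8 appears in no bag, so the decomposition is invalid.

No — vertex 8 appears in no bag.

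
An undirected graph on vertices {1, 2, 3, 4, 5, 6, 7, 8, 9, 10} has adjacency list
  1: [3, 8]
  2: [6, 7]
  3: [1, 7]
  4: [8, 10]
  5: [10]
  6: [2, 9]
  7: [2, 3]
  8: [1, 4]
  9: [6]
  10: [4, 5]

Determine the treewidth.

1

A width-1 tree decomposition is:
Bags: B1 = {6, 9}  B2 = {2, 6}  B3 = {2, 7}  B4 = {3, 7}  B5 = {1, 3}  B6 = {1, 8}  B7 = {4, 8}  B8 = {4, 10}  B9 = {5, 10}
Tree: B1–B2, B2–B3, B3–B4, B4–B5, B5–B6, B6–B7, B7–B8, B8–B9
The largest bag has 2 vertices, giving width 1; this decomposition certifies tw(G) ≤ 1. Any graph with an edge has treewidth ≥ 1, and G has the edge 9–6. Therefore the treewidth is 1.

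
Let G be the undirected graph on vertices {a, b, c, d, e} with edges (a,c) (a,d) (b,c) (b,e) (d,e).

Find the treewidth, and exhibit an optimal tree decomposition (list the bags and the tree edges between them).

Treewidth 2.
One optimal decomposition is:
Bags: B1 = {a, b, c}  B2 = {a, b, e}  B3 = {a, d, e}
Tree: B1–B2, B2–B3

The largest bag has 3 vertices, giving width 2; this decomposition certifies tw(G) ≤ 2. For the lower bound, G contains the cycle a–c–b–e–d–a, so G is not a forest; only forests have treewidth ≤ 1, hence tw(G) ≥ 2. Combining the bounds, tw(G) = 2.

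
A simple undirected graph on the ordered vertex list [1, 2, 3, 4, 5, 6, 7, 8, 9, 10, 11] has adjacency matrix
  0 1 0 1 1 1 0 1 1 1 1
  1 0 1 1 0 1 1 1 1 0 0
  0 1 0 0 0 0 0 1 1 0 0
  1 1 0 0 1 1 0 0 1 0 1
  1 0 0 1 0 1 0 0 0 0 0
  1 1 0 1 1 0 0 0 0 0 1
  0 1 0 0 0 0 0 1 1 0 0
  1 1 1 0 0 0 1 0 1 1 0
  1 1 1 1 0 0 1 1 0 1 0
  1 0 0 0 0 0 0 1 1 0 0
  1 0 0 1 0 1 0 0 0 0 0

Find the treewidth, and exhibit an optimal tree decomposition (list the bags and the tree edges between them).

The largest bag has 4 vertices, giving width 3; this decomposition certifies tw(G) ≤ 3. Conversely, {1, 2, 8, 9} is a clique of size 4, and the vertices of any clique must share a bag in every tree decomposition; so some bag has ≥ 4 vertices and tw(G) ≥ 3. Therefore the treewidth is 3.

Treewidth 3.
One such decomposition:
Bags: B1 = {1, 2, 4, 9}  B2 = {1, 2, 8, 9}  B3 = {2, 3, 8, 9}  B4 = {2, 7, 8, 9}  B5 = {1, 2, 4, 6}  B6 = {1, 8, 9, 10}  B7 = {1, 4, 6, 11}  B8 = {1, 4, 5, 6}
Tree: B1–B2, B2–B3, B2–B4, B1–B5, B2–B6, B5–B7, B5–B8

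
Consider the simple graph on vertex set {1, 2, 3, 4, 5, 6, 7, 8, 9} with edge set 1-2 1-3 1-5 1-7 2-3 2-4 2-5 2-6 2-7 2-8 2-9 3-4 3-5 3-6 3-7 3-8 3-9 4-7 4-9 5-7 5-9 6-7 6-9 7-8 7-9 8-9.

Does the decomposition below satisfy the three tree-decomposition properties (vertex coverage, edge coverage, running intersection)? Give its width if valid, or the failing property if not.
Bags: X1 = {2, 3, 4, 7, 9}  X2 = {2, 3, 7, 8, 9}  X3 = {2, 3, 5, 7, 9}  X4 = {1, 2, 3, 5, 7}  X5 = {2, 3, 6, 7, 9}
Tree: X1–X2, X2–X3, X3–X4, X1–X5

Yes; width 4.

Vertex coverage: the bags together contain {1, 2, 3, 4, 5, 6, 7, 8, 9}, the full vertex set. Edge coverage: each edge of G has both endpoints in at least one bag. Running intersection: for every vertex, the bags containing it form a connected subtree. All three properties hold, so this is a valid tree decomposition of width max|bag| − 1 = 4, and hence tw(G) ≤ 4.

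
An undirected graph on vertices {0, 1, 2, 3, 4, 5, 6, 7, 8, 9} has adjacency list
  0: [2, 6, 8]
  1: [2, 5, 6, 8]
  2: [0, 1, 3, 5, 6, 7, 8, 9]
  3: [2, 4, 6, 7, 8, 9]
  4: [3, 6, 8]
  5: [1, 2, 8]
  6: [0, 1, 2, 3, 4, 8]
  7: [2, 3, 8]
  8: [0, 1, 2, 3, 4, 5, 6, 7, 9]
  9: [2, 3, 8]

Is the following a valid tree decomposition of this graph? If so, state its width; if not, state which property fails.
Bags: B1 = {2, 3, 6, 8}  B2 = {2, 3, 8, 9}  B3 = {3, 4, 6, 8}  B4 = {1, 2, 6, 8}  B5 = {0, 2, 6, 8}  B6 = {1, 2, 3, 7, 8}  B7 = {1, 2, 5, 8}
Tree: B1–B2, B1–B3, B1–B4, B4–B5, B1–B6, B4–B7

No — bags containing vertex 1 are not connected in the tree.

A tree decomposition must satisfy three properties: every vertex lies in some bag; for every edge, both endpoints lie together in some bag; and for every vertex, the bags containing it form a connected subtree. Here bags containing vertex 1 are not connected in the tree, so the decomposition is invalid.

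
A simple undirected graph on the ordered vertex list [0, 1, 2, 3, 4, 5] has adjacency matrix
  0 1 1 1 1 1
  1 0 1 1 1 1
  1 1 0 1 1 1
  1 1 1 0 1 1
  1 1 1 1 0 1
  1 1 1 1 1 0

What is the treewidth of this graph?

A width-5 tree decomposition is:
Bags: B1 = {0, 1, 2, 3, 4, 5}
Tree: (single bag)
A single bag containing all 6 vertices is trivially a valid decomposition of width 5. Conversely, {0, 1, 2, 3, 4, 5} is a clique of size 6, and the vertices of any clique must share a bag in every tree decomposition; so some bag has ≥ 6 vertices and tw(G) ≥ 5. Combining the bounds, tw(G) = 5.

5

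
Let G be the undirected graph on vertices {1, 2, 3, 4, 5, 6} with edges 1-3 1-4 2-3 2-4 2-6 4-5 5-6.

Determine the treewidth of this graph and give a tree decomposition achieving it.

Every bag has size at most 3, so the width is 3 − 1 = 2 and tw(G) ≤ 2. For the lower bound, G contains the cycle 3–1–4–2–3, so G is not a forest; only forests have treewidth ≤ 1, hence tw(G) ≥ 2. Hence tw(G) = 2 exactly.

Treewidth 2.
Bags: B1 = {1, 2, 3}  B2 = {1, 2, 4}  B3 = {2, 4, 6}  B4 = {4, 5, 6}
Tree: B1–B2, B2–B3, B3–B4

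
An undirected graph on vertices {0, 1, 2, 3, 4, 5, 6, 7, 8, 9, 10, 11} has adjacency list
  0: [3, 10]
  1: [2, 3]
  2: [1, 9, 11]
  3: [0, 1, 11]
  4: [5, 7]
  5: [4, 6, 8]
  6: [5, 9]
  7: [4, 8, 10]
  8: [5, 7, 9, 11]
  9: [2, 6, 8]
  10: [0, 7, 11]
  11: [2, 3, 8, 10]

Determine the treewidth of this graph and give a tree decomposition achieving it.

Treewidth 3.
One optimal decomposition is:
Bags: B1 = {0, 1, 2, 3}  B2 = {0, 2, 3, 11}  B3 = {0, 2, 10, 11}  B4 = {2, 9, 10, 11}  B5 = {8, 9, 10, 11}  B6 = {7, 8, 9, 10}  B7 = {6, 7, 8, 9}  B8 = {5, 6, 7, 8}  B9 = {4, 5, 6, 7}
Tree: B1–B2, B2–B3, B3–B4, B4–B5, B5–B6, B6–B7, B7–B8, B8–B9

Every bag has size at most 4, so the width is 4 − 1 = 3 and tw(G) ≤ 3. For the lower bound: the 4 vertex sets {0,1,3}, {2}, {11}, {7,8,9,10} are disjoint, each induces a connected subgraph, and every pair is joined by at least one edge of G. Contracting each set to a single vertex therefore yields K_{4} as a minor, and since treewidth is minor-monotone, tw(G) ≥ tw(K_{4}) = 3. Combining the bounds, tw(G) = 3.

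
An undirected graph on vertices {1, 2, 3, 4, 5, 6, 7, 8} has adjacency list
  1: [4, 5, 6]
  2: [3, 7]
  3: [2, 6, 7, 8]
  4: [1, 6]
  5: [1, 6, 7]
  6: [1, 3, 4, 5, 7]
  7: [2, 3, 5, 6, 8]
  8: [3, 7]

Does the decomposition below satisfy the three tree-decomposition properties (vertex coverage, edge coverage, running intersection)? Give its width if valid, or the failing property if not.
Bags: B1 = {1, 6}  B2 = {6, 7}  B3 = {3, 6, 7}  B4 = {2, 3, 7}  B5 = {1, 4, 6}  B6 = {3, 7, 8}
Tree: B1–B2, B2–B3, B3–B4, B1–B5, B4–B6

A tree decomposition must satisfy three properties: every vertex lies in some bag; for every edge, both endpoints lie together in some bag; and for every vertex, the bags containing it form a connected subtree. Here vertex 5 appears in no bag, so the decomposition is invalid.

No — vertex 5 appears in no bag.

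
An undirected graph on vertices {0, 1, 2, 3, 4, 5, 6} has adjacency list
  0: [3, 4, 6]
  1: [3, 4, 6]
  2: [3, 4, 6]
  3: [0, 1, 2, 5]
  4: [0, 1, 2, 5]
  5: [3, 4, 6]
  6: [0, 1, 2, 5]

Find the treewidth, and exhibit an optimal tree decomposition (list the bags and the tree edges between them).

Treewidth 3.
Bags: B1 = {1, 3, 4, 6}  B2 = {0, 3, 4, 6}  B3 = {2, 3, 4, 6}  B4 = {3, 4, 5, 6}
Tree: B1–B2, B2–B3, B3–B4

Each bag holds 4 vertices, so the decomposition has width 3, which upper-bounds the treewidth. For the lower bound: the 4 vertex sets {1,6}, {0,3}, {4}, {2} are disjoint, each induces a connected subgraph, and every pair is joined by at least one edge of G. Contracting each set to a single vertex therefore yields K_{4} as a minor, and since treewidth is minor-monotone, tw(G) ≥ tw(K_{4}) = 3. Hence tw(G) = 3 exactly.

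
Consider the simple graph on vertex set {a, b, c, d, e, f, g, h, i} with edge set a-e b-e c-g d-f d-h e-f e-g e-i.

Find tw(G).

1

A width-1 tree decomposition is:
Bags: B1 = {e, f}  B2 = {e, i}  B3 = {e, g}  B4 = {d, f}  B5 = {d, h}  B6 = {a, e}  B7 = {c, g}  B8 = {b, e}
Tree: B1–B2, B1–B3, B1–B4, B4–B5, B3–B6, B3–B7, B1–B8
Every bag has size at most 2, so the width is 2 − 1 = 1 and tw(G) ≤ 1. Since G has at least one edge (e.g. f–e), it is not an edgeless graph, so tw(G) ≥ 1. Hence tw(G) = 1 exactly.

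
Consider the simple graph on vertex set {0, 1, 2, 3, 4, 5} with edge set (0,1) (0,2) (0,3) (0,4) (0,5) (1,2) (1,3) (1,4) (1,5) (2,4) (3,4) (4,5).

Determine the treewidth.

A width-3 tree decomposition is:
Bags: B1 = {0, 1, 3, 4}  B2 = {0, 1, 2, 4}  B3 = {0, 1, 4, 5}
Tree: B1–B2, B1–B3
The largest bag has 4 vertices, giving width 3; this decomposition certifies tw(G) ≤ 3. Conversely, {0, 1, 2, 4} is a clique of size 4, and the vertices of any clique must share a bag in every tree decomposition; so some bag has ≥ 4 vertices and tw(G) ≥ 3. Hence tw(G) = 3 exactly.

3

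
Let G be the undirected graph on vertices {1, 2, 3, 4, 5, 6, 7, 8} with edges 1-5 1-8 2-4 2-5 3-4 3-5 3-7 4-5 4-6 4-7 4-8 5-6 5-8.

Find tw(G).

2

A width-2 tree decomposition is:
Bags: B1 = {1, 5, 8}  B2 = {4, 5, 8}  B3 = {2, 4, 5}  B4 = {4, 5, 6}  B5 = {3, 4, 5}  B6 = {3, 4, 7}
Tree: B1–B2, B2–B3, B3–B4, B3–B5, B5–B6
The largest bag has 3 vertices, giving width 2; this decomposition certifies tw(G) ≤ 2. On the other hand G contains the 3-clique {1, 5, 8}. A clique must lie in a single bag of any decomposition, so no decomposition can have width below 2. The upper and lower bounds meet at 2, so that is the treewidth.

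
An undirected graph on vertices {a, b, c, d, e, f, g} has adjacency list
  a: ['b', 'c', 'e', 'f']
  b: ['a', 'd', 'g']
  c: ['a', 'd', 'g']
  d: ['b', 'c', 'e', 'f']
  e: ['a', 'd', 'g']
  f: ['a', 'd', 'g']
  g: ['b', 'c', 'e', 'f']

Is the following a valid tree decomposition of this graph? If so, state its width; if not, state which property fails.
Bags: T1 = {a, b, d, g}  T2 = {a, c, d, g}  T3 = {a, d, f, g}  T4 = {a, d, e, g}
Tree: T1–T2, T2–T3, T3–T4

Yes; width 3.

Vertex coverage: the bags together contain {a, b, c, d, e, f, g}, the full vertex set. Edge coverage: each edge of G has both endpoints in at least one bag. Running intersection: for every vertex, the bags containing it form a connected subtree. All three properties hold, so this is a valid tree decomposition of width max|bag| − 1 = 3, and hence tw(G) ≤ 3.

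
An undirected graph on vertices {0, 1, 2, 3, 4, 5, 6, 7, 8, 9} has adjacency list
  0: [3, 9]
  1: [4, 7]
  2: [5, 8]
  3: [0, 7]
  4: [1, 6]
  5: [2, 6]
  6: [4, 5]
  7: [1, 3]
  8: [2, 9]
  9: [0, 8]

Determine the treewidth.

A width-2 tree decomposition is:
Bags: B1 = {0, 3, 9}  B2 = {3, 7, 9}  B3 = {1, 7, 9}  B4 = {1, 4, 9}  B5 = {4, 6, 9}  B6 = {5, 6, 9}  B7 = {2, 5, 9}  B8 = {2, 8, 9}
Tree: B1–B2, B2–B3, B3–B4, B4–B5, B5–B6, B6–B7, B7–B8
The largest bag has 3 vertices, giving width 2; this decomposition certifies tw(G) ≤ 2. For the lower bound, G contains the cycle 9–0–3–7–1–4–6–5–2–8–9, so G is not a forest; only forests have treewidth ≤ 1, hence tw(G) ≥ 2. Combining the bounds, tw(G) = 2.

2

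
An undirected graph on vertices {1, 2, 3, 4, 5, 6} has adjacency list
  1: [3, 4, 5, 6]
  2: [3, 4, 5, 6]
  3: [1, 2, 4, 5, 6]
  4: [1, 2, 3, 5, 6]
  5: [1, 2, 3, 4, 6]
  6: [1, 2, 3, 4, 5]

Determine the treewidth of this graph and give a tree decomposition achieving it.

Treewidth 4.
Bags: B1 = {2, 3, 4, 5, 6}  B2 = {1, 3, 4, 5, 6}
Tree: B1–B2

Each bag holds 5 vertices, so the decomposition has width 4, which upper-bounds the treewidth. For the lower bound, the 5 vertices {1, 3, 4, 5, 6} are pairwise adjacent, and any tree decomposition puts a clique entirely inside one bag — forcing width ≥ 4. Therefore the treewidth is 4.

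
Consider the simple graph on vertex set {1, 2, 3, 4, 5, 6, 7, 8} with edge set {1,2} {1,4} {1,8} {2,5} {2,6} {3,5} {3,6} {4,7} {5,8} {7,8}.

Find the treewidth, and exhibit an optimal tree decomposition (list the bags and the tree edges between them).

Treewidth 2.
One optimal decomposition is:
Bags: B1 = {1, 4, 7}  B2 = {1, 7, 8}  B3 = {1, 2, 8}  B4 = {2, 5, 8}  B5 = {2, 5, 6}  B6 = {3, 5, 6}
Tree: B1–B2, B2–B3, B3–B4, B4–B5, B5–B6

The largest bag has 3 vertices, giving width 2; this decomposition certifies tw(G) ≤ 2. The edges 4–7–8–1–4 form a cycle, so G is not a tree and its treewidth is at least 2. Combining the bounds, tw(G) = 2.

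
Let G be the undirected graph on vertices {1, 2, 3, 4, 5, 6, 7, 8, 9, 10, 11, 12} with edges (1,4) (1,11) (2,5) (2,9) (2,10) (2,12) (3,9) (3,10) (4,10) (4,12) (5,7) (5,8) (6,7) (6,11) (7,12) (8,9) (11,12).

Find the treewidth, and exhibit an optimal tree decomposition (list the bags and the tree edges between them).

The largest bag has 4 vertices, giving width 3; this decomposition certifies tw(G) ≤ 3. For the lower bound: the 4 vertex sets {3,8,9}, {5}, {2}, {4,7,10,12} are disjoint, each induces a connected subgraph, and every pair is joined by at least one edge of G. Contracting each set to a single vertex therefore yields K_{4} as a minor, and since treewidth is minor-monotone, tw(G) ≥ tw(K_{4}) = 3. Combining the bounds, tw(G) = 3.

Treewidth 3.
Bags: B1 = {3, 5, 8, 9}  B2 = {2, 3, 5, 9}  B3 = {2, 3, 5, 10}  B4 = {2, 5, 7, 10}  B5 = {2, 7, 10, 12}  B6 = {4, 7, 10, 12}  B7 = {4, 6, 7, 12}  B8 = {4, 6, 11, 12}  B9 = {1, 4, 6, 11}
Tree: B1–B2, B2–B3, B3–B4, B4–B5, B5–B6, B6–B7, B7–B8, B8–B9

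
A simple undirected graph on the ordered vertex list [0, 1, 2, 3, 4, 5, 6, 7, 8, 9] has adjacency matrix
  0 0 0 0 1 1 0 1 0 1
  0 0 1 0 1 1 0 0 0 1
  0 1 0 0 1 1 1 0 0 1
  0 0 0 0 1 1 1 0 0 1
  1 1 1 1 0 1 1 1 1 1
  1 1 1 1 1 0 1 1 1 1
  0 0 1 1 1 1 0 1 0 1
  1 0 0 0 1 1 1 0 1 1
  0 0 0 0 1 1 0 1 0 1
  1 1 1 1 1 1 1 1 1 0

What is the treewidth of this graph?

A width-4 tree decomposition is:
Bags: B1 = {4, 5, 6, 7, 9}  B2 = {0, 4, 5, 7, 9}  B3 = {2, 4, 5, 6, 9}  B4 = {4, 5, 7, 8, 9}  B5 = {3, 4, 5, 6, 9}  B6 = {1, 2, 4, 5, 9}
Tree: B1–B2, B1–B3, B1–B4, B1–B5, B3–B6
Each bag holds 5 vertices, so the decomposition has width 4, which upper-bounds the treewidth. For the lower bound, the 5 vertices {0, 4, 5, 7, 9} are pairwise adjacent, and any tree decomposition puts a clique entirely inside one bag — forcing width ≥ 4. Therefore the treewidth is 4.

4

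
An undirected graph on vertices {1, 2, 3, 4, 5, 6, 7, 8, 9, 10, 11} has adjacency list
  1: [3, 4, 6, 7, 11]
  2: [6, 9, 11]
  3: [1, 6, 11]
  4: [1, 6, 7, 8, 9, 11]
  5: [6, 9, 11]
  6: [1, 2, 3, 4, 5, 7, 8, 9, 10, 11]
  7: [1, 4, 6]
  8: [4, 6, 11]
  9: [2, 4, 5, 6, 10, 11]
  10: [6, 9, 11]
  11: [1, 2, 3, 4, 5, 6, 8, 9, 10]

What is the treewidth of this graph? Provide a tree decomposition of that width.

Treewidth 3.
One such decomposition:
Bags: B1 = {4, 6, 9, 11}  B2 = {6, 9, 10, 11}  B3 = {1, 4, 6, 11}  B4 = {1, 4, 6, 7}  B5 = {5, 6, 9, 11}  B6 = {2, 6, 9, 11}  B7 = {1, 3, 6, 11}  B8 = {4, 6, 8, 11}
Tree: B1–B2, B1–B3, B3–B4, B1–B5, B2–B6, B3–B7, B1–B8

Every bag has size at most 4, so the width is 4 − 1 = 3 and tw(G) ≤ 3. For the lower bound, the 4 vertices {4, 6, 8, 11} are pairwise adjacent, and any tree decomposition puts a clique entirely inside one bag — forcing width ≥ 3. Combining the bounds, tw(G) = 3.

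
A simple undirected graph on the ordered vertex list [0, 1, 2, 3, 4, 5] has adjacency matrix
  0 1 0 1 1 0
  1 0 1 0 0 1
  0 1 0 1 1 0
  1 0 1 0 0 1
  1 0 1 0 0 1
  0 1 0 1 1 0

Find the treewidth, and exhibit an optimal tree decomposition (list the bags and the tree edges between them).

Treewidth 3.
One optimal decomposition is:
Bags: B1 = {0, 1, 3, 4}  B2 = {1, 2, 3, 4}  B3 = {1, 3, 4, 5}
Tree: B1–B2, B2–B3

Each bag holds 4 vertices, so the decomposition has width 3, which upper-bounds the treewidth. For the lower bound: the 4 vertex sets {0,1}, {2,4}, {3}, {5} are disjoint, each induces a connected subgraph, and every pair is joined by at least one edge of G. Contracting each set to a single vertex therefore yields K_{4} as a minor, and since treewidth is minor-monotone, tw(G) ≥ tw(K_{4}) = 3. The upper and lower bounds meet at 3, so that is the treewidth.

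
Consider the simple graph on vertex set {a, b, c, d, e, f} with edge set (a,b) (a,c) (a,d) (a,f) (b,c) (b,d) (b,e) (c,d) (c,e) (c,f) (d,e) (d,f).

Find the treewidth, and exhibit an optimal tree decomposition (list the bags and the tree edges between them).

Treewidth 3.
One optimal decomposition is:
Bags: B1 = {a, b, c, d}  B2 = {a, c, d, f}  B3 = {b, c, d, e}
Tree: B1–B2, B1–B3

Each bag holds 4 vertices, so the decomposition has width 3, which upper-bounds the treewidth. For the lower bound, the 4 vertices {b, c, d, e} are pairwise adjacent, and any tree decomposition puts a clique entirely inside one bag — forcing width ≥ 3. The upper and lower bounds meet at 3, so that is the treewidth.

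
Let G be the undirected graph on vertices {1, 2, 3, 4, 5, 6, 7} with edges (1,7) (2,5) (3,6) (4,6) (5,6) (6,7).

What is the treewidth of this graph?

A width-1 tree decomposition is:
Bags: B1 = {6, 7}  B2 = {4, 6}  B3 = {3, 6}  B4 = {5, 6}  B5 = {1, 7}  B6 = {2, 5}
Tree: B1–B2, B2–B3, B3–B4, B1–B5, B4–B6
Each bag holds 2 vertices, so the decomposition has width 1, which upper-bounds the treewidth. G has an edge, so its treewidth is at least 1. The upper and lower bounds meet at 1, so that is the treewidth.

1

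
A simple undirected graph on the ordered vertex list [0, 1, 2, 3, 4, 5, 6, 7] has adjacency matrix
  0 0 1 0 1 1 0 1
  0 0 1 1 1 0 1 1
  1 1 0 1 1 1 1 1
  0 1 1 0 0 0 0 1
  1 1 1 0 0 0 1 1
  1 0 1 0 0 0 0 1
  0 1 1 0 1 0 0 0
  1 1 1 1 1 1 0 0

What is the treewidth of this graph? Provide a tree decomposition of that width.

Treewidth 3.
One such decomposition:
Bags: B1 = {1, 2, 4, 7}  B2 = {0, 2, 4, 7}  B3 = {1, 2, 3, 7}  B4 = {0, 2, 5, 7}  B5 = {1, 2, 4, 6}
Tree: B1–B2, B1–B3, B2–B4, B1–B5

Every bag has size at most 4, so the width is 4 − 1 = 3 and tw(G) ≤ 3. On the other hand G contains the 4-clique {1, 2, 4, 6}. A clique must lie in a single bag of any decomposition, so no decomposition can have width below 3. The upper and lower bounds meet at 3, so that is the treewidth.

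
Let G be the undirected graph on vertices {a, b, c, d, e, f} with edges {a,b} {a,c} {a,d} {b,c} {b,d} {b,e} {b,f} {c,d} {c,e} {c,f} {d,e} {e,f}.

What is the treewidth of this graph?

A width-3 tree decomposition is:
Bags: B1 = {a, b, c, d}  B2 = {b, c, d, e}  B3 = {b, c, e, f}
Tree: B1–B2, B2–B3
Every bag has size at most 4, so the width is 4 − 1 = 3 and tw(G) ≤ 3. Conversely, {b, c, d, e} is a clique of size 4, and the vertices of any clique must share a bag in every tree decomposition; so some bag has ≥ 4 vertices and tw(G) ≥ 3. The upper and lower bounds meet at 3, so that is the treewidth.

3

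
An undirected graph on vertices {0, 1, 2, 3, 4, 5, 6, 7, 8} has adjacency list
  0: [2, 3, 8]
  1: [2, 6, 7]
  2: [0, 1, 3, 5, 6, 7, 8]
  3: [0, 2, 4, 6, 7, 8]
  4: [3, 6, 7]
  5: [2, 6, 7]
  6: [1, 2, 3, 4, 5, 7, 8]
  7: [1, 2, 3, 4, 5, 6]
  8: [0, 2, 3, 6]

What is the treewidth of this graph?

A width-3 tree decomposition is:
Bags: B1 = {2, 3, 6, 7}  B2 = {1, 2, 6, 7}  B3 = {2, 3, 6, 8}  B4 = {2, 5, 6, 7}  B5 = {3, 4, 6, 7}  B6 = {0, 2, 3, 8}
Tree: B1–B2, B1–B3, B2–B4, B1–B5, B3–B6
Every bag has size at most 4, so the width is 4 − 1 = 3 and tw(G) ≤ 3. For the lower bound, the 4 vertices {0, 2, 3, 8} are pairwise adjacent, and any tree decomposition puts a clique entirely inside one bag — forcing width ≥ 3. Therefore the treewidth is 3.

3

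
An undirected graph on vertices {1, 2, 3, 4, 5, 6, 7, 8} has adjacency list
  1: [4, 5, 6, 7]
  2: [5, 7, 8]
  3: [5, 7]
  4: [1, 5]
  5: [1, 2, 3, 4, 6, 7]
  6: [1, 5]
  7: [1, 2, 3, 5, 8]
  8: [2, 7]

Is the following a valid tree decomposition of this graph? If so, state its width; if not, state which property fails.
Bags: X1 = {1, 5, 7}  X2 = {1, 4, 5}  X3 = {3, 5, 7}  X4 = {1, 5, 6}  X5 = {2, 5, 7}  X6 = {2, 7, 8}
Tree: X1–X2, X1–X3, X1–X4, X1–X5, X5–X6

Yes; width 2.

Vertex coverage: the bags together contain {1, 2, 3, 4, 5, 6, 7, 8}, the full vertex set. Edge coverage: each edge of G has both endpoints in at least one bag. Running intersection: for every vertex, the bags containing it form a connected subtree. All three properties hold, so this is a valid tree decomposition of width max|bag| − 1 = 2, and hence tw(G) ≤ 2.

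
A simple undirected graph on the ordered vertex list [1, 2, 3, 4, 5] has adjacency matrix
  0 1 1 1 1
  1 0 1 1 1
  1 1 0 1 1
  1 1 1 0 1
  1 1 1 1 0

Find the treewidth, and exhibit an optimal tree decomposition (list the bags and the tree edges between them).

With just one bag of size 5, the width is 5 − 1 = 4, so tw(G) ≤ 4. On the other hand G contains the 5-clique {1, 2, 3, 4, 5}. A clique must lie in a single bag of any decomposition, so no decomposition can have width below 4. Combining the bounds, tw(G) = 4.

Treewidth 4.
Bags: B1 = {1, 2, 3, 4, 5}
Tree: (single bag)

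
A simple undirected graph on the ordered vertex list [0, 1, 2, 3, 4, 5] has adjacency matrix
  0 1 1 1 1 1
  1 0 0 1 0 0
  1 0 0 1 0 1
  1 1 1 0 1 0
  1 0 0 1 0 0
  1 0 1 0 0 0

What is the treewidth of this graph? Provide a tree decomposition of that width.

Treewidth 2.
Bags: B1 = {0, 1, 3}  B2 = {0, 2, 3}  B3 = {0, 3, 4}  B4 = {0, 2, 5}
Tree: B1–B2, B1–B3, B2–B4

Every bag has size at most 3, so the width is 3 − 1 = 2 and tw(G) ≤ 2. For the lower bound, the 3 vertices {0, 1, 3} are pairwise adjacent, and any tree decomposition puts a clique entirely inside one bag — forcing width ≥ 2. Combining the bounds, tw(G) = 2.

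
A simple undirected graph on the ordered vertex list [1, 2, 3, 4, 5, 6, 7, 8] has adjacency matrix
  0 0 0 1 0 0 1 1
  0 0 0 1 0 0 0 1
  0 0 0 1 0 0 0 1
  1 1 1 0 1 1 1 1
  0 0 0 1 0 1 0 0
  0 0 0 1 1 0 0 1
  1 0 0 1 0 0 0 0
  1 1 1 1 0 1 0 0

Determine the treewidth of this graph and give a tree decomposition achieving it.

The largest bag has 3 vertices, giving width 2; this decomposition certifies tw(G) ≤ 2. On the other hand G contains the 3-clique {1, 4, 8}. A clique must lie in a single bag of any decomposition, so no decomposition can have width below 2. Combining the bounds, tw(G) = 2.

Treewidth 2.
One optimal decomposition is:
Bags: B1 = {4, 6, 8}  B2 = {3, 4, 8}  B3 = {4, 5, 6}  B4 = {2, 4, 8}  B5 = {1, 4, 8}  B6 = {1, 4, 7}
Tree: B1–B2, B1–B3, B1–B4, B1–B5, B5–B6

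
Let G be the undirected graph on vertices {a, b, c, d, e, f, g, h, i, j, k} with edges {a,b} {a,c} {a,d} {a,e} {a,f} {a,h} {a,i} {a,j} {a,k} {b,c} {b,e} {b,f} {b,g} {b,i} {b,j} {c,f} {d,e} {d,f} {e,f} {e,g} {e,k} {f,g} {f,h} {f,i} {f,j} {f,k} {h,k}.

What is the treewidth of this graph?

3

A width-3 tree decomposition is:
Bags: B1 = {a, b, e, f}  B2 = {a, b, c, f}  B3 = {a, e, f, k}  B4 = {a, b, f, j}  B5 = {b, e, f, g}  B6 = {a, f, h, k}  B7 = {a, b, f, i}  B8 = {a, d, e, f}
Tree: B1–B2, B1–B3, B1–B4, B1–B5, B3–B6, B4–B7, B1–B8
Each bag holds 4 vertices, so the decomposition has width 3, which upper-bounds the treewidth. For the lower bound, the 4 vertices {b, e, f, g} are pairwise adjacent, and any tree decomposition puts a clique entirely inside one bag — forcing width ≥ 3. The upper and lower bounds meet at 3, so that is the treewidth.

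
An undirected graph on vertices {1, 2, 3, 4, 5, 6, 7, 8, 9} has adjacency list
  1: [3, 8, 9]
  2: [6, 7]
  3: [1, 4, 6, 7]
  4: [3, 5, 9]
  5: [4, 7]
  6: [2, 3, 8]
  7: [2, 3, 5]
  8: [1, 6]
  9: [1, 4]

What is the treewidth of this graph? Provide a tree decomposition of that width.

Each bag holds 4 vertices, so the decomposition has width 3, which upper-bounds the treewidth. For the lower bound: the 4 vertex sets {2,6,8}, {1}, {3}, {4,5,7,9} are disjoint, each induces a connected subgraph, and every pair is joined by at least one edge of G. Contracting each set to a single vertex therefore yields K_{4} as a minor, and since treewidth is minor-monotone, tw(G) ≥ tw(K_{4}) = 3. Combining the bounds, tw(G) = 3.

Treewidth 3.
Bags: B1 = {1, 2, 6, 8}  B2 = {1, 2, 3, 6}  B3 = {1, 2, 3, 7}  B4 = {1, 3, 7, 9}  B5 = {3, 4, 7, 9}  B6 = {4, 5, 7, 9}
Tree: B1–B2, B2–B3, B3–B4, B4–B5, B5–B6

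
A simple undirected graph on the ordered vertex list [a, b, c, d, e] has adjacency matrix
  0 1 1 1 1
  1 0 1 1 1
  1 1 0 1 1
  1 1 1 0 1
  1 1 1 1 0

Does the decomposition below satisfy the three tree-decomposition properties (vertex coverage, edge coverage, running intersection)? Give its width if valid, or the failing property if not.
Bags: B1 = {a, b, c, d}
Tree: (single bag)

A tree decomposition must satisfy three properties: every vertex lies in some bag; for every edge, both endpoints lie together in some bag; and for every vertex, the bags containing it form a connected subtree. Here vertex e appears in no bag, so the decomposition is invalid.

No — vertex e appears in no bag.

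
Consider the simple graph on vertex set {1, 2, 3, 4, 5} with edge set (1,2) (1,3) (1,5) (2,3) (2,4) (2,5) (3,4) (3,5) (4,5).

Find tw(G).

3

A width-3 tree decomposition is:
Bags: B1 = {1, 2, 3, 5}  B2 = {2, 3, 4, 5}
Tree: B1–B2
The largest bag has 4 vertices, giving width 3; this decomposition certifies tw(G) ≤ 3. Conversely, {1, 2, 3, 5} is a clique of size 4, and the vertices of any clique must share a bag in every tree decomposition; so some bag has ≥ 4 vertices and tw(G) ≥ 3. The upper and lower bounds meet at 3, so that is the treewidth.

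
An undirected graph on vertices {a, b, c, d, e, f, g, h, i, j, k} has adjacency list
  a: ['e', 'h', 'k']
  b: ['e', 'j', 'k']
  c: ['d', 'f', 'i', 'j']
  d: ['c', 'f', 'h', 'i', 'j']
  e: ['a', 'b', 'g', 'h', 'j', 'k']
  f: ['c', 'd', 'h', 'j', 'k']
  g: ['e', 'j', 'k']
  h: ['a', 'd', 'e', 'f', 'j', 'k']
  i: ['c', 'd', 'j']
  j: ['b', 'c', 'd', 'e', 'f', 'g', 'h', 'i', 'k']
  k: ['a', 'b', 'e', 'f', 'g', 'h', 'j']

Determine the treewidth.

A width-3 tree decomposition is:
Bags: B1 = {e, h, j, k}  B2 = {f, h, j, k}  B3 = {e, g, j, k}  B4 = {b, e, j, k}  B5 = {d, f, h, j}  B6 = {c, d, f, j}  B7 = {c, d, i, j}  B8 = {a, e, h, k}
Tree: B1–B2, B1–B3, B1–B4, B2–B5, B5–B6, B6–B7, B1–B8
Every bag has size at most 4, so the width is 4 − 1 = 3 and tw(G) ≤ 3. Conversely, {d, f, h, j} is a clique of size 4, and the vertices of any clique must share a bag in every tree decomposition; so some bag has ≥ 4 vertices and tw(G) ≥ 3. The upper and lower bounds meet at 3, so that is the treewidth.

3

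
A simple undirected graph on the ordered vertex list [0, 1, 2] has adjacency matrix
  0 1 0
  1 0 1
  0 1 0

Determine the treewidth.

A width-1 tree decomposition is:
Bags: B1 = {1, 2}  B2 = {0, 1}
Tree: B1–B2
Every bag has size at most 2, so the width is 2 − 1 = 1 and tw(G) ≤ 1. Since G has at least one edge (e.g. 2–1), it is not an edgeless graph, so tw(G) ≥ 1. The upper and lower bounds meet at 1, so that is the treewidth.

1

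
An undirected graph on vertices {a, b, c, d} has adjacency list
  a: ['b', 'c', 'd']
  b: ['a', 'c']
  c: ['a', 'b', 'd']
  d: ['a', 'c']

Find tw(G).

A width-2 tree decomposition is:
Bags: B1 = {a, c, d}  B2 = {a, b, c}
Tree: B1–B2
Each bag holds 3 vertices, so the decomposition has width 2, which upper-bounds the treewidth. For the lower bound, the 3 vertices {a, c, d} are pairwise adjacent, and any tree decomposition puts a clique entirely inside one bag — forcing width ≥ 2. Therefore the treewidth is 2.

2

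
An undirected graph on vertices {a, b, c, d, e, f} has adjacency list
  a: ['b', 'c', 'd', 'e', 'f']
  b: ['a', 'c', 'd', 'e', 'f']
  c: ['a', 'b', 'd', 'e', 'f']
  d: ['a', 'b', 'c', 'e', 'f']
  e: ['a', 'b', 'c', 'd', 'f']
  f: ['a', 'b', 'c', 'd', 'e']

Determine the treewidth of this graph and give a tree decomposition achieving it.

Treewidth 5.
Bags: B1 = {a, b, c, d, e, f}
Tree: (single bag)

A single bag containing all 6 vertices is trivially a valid decomposition of width 5. On the other hand G contains the 6-clique {a, b, c, d, e, f}. A clique must lie in a single bag of any decomposition, so no decomposition can have width below 5. Hence tw(G) = 5 exactly.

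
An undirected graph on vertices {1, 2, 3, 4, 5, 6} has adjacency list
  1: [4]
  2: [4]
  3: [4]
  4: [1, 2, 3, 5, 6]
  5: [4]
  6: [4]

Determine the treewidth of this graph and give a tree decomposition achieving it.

Treewidth 1.
One such decomposition:
Bags: B1 = {3, 4}  B2 = {4, 5}  B3 = {4, 6}  B4 = {1, 4}  B5 = {2, 4}
Tree: B1–B2, B2–B3, B3–B4, B1–B5

Each bag holds 2 vertices, so the decomposition has width 1, which upper-bounds the treewidth. Since G has at least one edge (e.g. 4–3), it is not an edgeless graph, so tw(G) ≥ 1. The upper and lower bounds meet at 1, so that is the treewidth.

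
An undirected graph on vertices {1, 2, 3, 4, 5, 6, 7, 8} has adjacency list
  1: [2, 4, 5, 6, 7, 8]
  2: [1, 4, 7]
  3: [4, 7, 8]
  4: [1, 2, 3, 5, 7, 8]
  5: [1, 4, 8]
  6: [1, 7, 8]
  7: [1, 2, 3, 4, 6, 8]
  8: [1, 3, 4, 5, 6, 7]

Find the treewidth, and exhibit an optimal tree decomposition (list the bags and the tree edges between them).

Each bag holds 4 vertices, so the decomposition has width 3, which upper-bounds the treewidth. For the lower bound, the 4 vertices {1, 4, 5, 8} are pairwise adjacent, and any tree decomposition puts a clique entirely inside one bag — forcing width ≥ 3. The upper and lower bounds meet at 3, so that is the treewidth.

Treewidth 3.
Bags: B1 = {1, 4, 7, 8}  B2 = {1, 6, 7, 8}  B3 = {1, 2, 4, 7}  B4 = {3, 4, 7, 8}  B5 = {1, 4, 5, 8}
Tree: B1–B2, B1–B3, B1–B4, B1–B5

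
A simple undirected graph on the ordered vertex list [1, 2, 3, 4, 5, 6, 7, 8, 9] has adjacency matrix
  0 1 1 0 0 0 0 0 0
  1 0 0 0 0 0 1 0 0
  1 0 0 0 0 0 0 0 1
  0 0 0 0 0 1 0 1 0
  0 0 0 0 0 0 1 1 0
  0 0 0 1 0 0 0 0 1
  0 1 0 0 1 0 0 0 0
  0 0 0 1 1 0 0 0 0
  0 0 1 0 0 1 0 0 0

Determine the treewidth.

A width-2 tree decomposition is:
Bags: B1 = {4, 6, 9}  B2 = {4, 8, 9}  B3 = {5, 8, 9}  B4 = {5, 7, 9}  B5 = {2, 7, 9}  B6 = {1, 2, 9}  B7 = {1, 3, 9}
Tree: B1–B2, B2–B3, B3–B4, B4–B5, B5–B6, B6–B7
The largest bag has 3 vertices, giving width 2; this decomposition certifies tw(G) ≤ 2. Since 9–6–4–8–5–7–2–1–3–9 is a cycle in G, G is not acyclic. Forests are exactly the graphs of treewidth ≤ 1, so tw(G) ≥ 2. Hence tw(G) = 2 exactly.

2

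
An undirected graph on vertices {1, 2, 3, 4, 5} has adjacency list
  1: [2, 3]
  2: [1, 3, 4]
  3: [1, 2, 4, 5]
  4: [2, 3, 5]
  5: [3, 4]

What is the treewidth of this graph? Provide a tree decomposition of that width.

Every bag has size at most 3, so the width is 3 − 1 = 2 and tw(G) ≤ 2. Conversely, {1, 2, 3} is a clique of size 3, and the vertices of any clique must share a bag in every tree decomposition; so some bag has ≥ 3 vertices and tw(G) ≥ 2. Hence tw(G) = 2 exactly.

Treewidth 2.
One optimal decomposition is:
Bags: B1 = {3, 4, 5}  B2 = {2, 3, 4}  B3 = {1, 2, 3}
Tree: B1–B2, B2–B3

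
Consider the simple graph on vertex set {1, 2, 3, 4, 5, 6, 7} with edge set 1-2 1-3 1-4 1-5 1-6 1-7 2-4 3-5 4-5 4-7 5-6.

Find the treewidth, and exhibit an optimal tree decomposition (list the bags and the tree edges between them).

Treewidth 2.
Bags: B1 = {1, 4, 5}  B2 = {1, 2, 4}  B3 = {1, 3, 5}  B4 = {1, 5, 6}  B5 = {1, 4, 7}
Tree: B1–B2, B1–B3, B1–B4, B1–B5

Each bag holds 3 vertices, so the decomposition has width 2, which upper-bounds the treewidth. On the other hand G contains the 3-clique {1, 3, 5}. A clique must lie in a single bag of any decomposition, so no decomposition can have width below 2. Therefore the treewidth is 2.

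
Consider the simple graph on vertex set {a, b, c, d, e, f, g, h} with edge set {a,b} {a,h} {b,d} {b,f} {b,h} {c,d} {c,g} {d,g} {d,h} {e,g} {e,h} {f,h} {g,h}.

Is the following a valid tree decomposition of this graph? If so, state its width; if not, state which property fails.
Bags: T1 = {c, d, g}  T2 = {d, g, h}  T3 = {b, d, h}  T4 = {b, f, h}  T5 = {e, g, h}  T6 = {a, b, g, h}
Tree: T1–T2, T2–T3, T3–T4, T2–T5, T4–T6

No — bags containing vertex g are not connected in the tree.

A tree decomposition must satisfy three properties: every vertex lies in some bag; for every edge, both endpoints lie together in some bag; and for every vertex, the bags containing it form a connected subtree. Here bags containing vertex g are not connected in the tree, so the decomposition is invalid.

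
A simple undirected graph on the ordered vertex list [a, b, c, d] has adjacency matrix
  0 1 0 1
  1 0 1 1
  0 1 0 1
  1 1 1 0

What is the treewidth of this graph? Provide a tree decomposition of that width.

Treewidth 2.
One optimal decomposition is:
Bags: B1 = {a, b, d}  B2 = {b, c, d}
Tree: B1–B2

The largest bag has 3 vertices, giving width 2; this decomposition certifies tw(G) ≤ 2. Conversely, {b, c, d} is a clique of size 3, and the vertices of any clique must share a bag in every tree decomposition; so some bag has ≥ 3 vertices and tw(G) ≥ 2. Combining the bounds, tw(G) = 2.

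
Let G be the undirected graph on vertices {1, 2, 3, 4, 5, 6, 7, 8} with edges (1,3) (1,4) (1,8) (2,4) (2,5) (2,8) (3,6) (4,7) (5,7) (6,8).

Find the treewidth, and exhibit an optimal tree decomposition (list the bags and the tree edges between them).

Treewidth 2.
One such decomposition:
Bags: B1 = {2, 5, 7}  B2 = {2, 4, 7}  B3 = {2, 4, 8}  B4 = {1, 4, 8}  B5 = {1, 6, 8}  B6 = {1, 3, 6}
Tree: B1–B2, B2–B3, B3–B4, B4–B5, B5–B6

Every bag has size at most 3, so the width is 3 − 1 = 2 and tw(G) ≤ 2. Since 5–7–4–2–5 is a cycle in G, G is not acyclic. Forests are exactly the graphs of treewidth ≤ 1, so tw(G) ≥ 2. Therefore the treewidth is 2.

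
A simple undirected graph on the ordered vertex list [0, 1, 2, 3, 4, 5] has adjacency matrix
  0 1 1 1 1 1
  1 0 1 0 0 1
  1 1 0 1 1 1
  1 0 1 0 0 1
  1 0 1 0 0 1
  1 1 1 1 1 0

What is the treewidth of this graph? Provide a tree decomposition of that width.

Treewidth 3.
One optimal decomposition is:
Bags: B1 = {0, 1, 2, 5}  B2 = {0, 2, 3, 5}  B3 = {0, 2, 4, 5}
Tree: B1–B2, B1–B3

The largest bag has 4 vertices, giving width 3; this decomposition certifies tw(G) ≤ 3. On the other hand G contains the 4-clique {0, 1, 2, 5}. A clique must lie in a single bag of any decomposition, so no decomposition can have width below 3. The upper and lower bounds meet at 3, so that is the treewidth.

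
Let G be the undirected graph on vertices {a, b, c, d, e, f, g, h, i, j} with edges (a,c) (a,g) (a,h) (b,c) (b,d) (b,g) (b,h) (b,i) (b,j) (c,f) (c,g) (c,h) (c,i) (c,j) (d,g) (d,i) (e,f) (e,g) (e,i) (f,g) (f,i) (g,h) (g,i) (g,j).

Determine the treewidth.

A width-3 tree decomposition is:
Bags: B1 = {b, c, g, j}  B2 = {b, c, g, h}  B3 = {b, c, g, i}  B4 = {a, c, g, h}  B5 = {c, f, g, i}  B6 = {e, f, g, i}  B7 = {b, d, g, i}
Tree: B1–B2, B2–B3, B2–B4, B3–B5, B5–B6, B3–B7
Every bag has size at most 4, so the width is 4 − 1 = 3 and tw(G) ≤ 3. For the lower bound, the 4 vertices {b, d, g, i} are pairwise adjacent, and any tree decomposition puts a clique entirely inside one bag — forcing width ≥ 3. The upper and lower bounds meet at 3, so that is the treewidth.

3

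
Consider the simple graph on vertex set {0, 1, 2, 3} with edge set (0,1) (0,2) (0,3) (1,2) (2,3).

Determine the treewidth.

2

A width-2 tree decomposition is:
Bags: B1 = {0, 2, 3}  B2 = {0, 1, 2}
Tree: B1–B2
Every bag has size at most 3, so the width is 3 − 1 = 2 and tw(G) ≤ 2. On the other hand G contains the 3-clique {0, 1, 2}. A clique must lie in a single bag of any decomposition, so no decomposition can have width below 2. The upper and lower bounds meet at 2, so that is the treewidth.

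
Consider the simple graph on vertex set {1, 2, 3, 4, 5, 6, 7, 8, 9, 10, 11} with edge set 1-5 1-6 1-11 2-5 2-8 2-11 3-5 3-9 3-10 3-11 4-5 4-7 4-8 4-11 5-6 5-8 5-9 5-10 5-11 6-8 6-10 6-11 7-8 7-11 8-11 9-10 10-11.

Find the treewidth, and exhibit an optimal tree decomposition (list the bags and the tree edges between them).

Every bag has size at most 4, so the width is 4 − 1 = 3 and tw(G) ≤ 3. Conversely, {3, 5, 9, 10} is a clique of size 4, and the vertices of any clique must share a bag in every tree decomposition; so some bag has ≥ 4 vertices and tw(G) ≥ 3. The upper and lower bounds meet at 3, so that is the treewidth.

Treewidth 3.
One optimal decomposition is:
Bags: B1 = {5, 6, 8, 11}  B2 = {5, 6, 10, 11}  B3 = {4, 5, 8, 11}  B4 = {4, 7, 8, 11}  B5 = {2, 5, 8, 11}  B6 = {3, 5, 10, 11}  B7 = {1, 5, 6, 11}  B8 = {3, 5, 9, 10}
Tree: B1–B2, B1–B3, B3–B4, B1–B5, B2–B6, B2–B7, B6–B8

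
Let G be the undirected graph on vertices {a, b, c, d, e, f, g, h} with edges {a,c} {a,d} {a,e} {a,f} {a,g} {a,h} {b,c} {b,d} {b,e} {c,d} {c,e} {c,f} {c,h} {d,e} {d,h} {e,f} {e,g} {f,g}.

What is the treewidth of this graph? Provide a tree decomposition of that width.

Treewidth 3.
Bags: B1 = {a, c, e, f}  B2 = {a, c, d, e}  B3 = {a, c, d, h}  B4 = {b, c, d, e}  B5 = {a, e, f, g}
Tree: B1–B2, B2–B3, B2–B4, B1–B5

Every bag has size at most 4, so the width is 4 − 1 = 3 and tw(G) ≤ 3. Conversely, {a, e, f, g} is a clique of size 4, and the vertices of any clique must share a bag in every tree decomposition; so some bag has ≥ 4 vertices and tw(G) ≥ 3. Therefore the treewidth is 3.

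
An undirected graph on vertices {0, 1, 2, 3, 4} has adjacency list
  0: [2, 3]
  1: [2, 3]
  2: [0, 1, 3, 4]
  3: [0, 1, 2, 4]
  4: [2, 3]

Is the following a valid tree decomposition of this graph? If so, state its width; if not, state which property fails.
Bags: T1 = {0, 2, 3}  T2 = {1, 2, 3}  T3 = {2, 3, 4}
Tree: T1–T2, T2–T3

Yes; width 2.

Checking the three conditions: (i) the bags cover all of {0, 1, 2, 3, 4}; (ii) for each edge, some bag contains both endpoints; (iii) the bags containing any fixed vertex form a subtree. All hold, so the decomposition is valid with width 3 − 1 = 2.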